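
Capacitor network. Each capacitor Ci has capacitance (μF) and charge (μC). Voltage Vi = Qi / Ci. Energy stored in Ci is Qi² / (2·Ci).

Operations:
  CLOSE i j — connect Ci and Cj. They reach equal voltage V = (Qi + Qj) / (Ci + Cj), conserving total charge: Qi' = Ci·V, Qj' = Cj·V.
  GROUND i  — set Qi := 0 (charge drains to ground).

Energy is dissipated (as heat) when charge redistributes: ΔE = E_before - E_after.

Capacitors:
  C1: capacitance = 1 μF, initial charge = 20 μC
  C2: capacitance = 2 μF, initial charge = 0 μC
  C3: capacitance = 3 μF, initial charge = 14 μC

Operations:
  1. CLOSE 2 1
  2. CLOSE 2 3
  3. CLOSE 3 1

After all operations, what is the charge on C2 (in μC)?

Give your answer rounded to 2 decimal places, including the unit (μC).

Answer: 10.93 μC

Derivation:
Initial: C1(1μF, Q=20μC, V=20.00V), C2(2μF, Q=0μC, V=0.00V), C3(3μF, Q=14μC, V=4.67V)
Op 1: CLOSE 2-1: Q_total=20.00, C_total=3.00, V=6.67; Q2=13.33, Q1=6.67; dissipated=133.333
Op 2: CLOSE 2-3: Q_total=27.33, C_total=5.00, V=5.47; Q2=10.93, Q3=16.40; dissipated=2.400
Op 3: CLOSE 3-1: Q_total=23.07, C_total=4.00, V=5.77; Q3=17.30, Q1=5.77; dissipated=0.540
Final charges: Q1=5.77, Q2=10.93, Q3=17.30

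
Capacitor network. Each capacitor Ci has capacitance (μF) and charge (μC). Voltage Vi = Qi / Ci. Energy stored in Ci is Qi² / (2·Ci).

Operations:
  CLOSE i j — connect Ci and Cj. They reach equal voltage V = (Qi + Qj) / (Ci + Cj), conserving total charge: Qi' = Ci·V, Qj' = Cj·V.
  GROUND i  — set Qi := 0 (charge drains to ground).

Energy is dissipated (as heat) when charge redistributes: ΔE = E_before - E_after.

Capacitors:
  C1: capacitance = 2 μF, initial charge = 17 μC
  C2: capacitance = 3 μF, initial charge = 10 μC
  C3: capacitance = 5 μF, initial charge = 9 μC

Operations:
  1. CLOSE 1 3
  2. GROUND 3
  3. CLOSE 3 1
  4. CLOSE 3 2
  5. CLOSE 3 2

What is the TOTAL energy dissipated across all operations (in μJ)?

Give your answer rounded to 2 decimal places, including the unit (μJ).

Initial: C1(2μF, Q=17μC, V=8.50V), C2(3μF, Q=10μC, V=3.33V), C3(5μF, Q=9μC, V=1.80V)
Op 1: CLOSE 1-3: Q_total=26.00, C_total=7.00, V=3.71; Q1=7.43, Q3=18.57; dissipated=32.064
Op 2: GROUND 3: Q3=0; energy lost=34.490
Op 3: CLOSE 3-1: Q_total=7.43, C_total=7.00, V=1.06; Q3=5.31, Q1=2.12; dissipated=9.854
Op 4: CLOSE 3-2: Q_total=15.31, C_total=8.00, V=1.91; Q3=9.57, Q2=5.74; dissipated=4.840
Op 5: CLOSE 3-2: Q_total=15.31, C_total=8.00, V=1.91; Q3=9.57, Q2=5.74; dissipated=0.000
Total dissipated: 81.248 μJ

Answer: 81.25 μJ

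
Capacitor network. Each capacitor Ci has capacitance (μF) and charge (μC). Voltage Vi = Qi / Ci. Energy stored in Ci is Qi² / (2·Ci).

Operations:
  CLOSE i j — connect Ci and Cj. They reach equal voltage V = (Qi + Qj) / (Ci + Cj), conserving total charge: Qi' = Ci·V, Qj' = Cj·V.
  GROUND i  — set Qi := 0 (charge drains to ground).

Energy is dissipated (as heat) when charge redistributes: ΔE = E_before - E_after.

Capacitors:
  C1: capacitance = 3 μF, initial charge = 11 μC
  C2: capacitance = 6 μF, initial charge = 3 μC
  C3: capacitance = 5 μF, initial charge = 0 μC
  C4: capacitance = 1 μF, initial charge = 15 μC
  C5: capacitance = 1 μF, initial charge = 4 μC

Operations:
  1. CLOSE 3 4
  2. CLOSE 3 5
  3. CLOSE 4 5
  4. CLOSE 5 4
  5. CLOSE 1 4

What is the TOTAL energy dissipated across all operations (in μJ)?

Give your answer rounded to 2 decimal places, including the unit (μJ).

Initial: C1(3μF, Q=11μC, V=3.67V), C2(6μF, Q=3μC, V=0.50V), C3(5μF, Q=0μC, V=0.00V), C4(1μF, Q=15μC, V=15.00V), C5(1μF, Q=4μC, V=4.00V)
Op 1: CLOSE 3-4: Q_total=15.00, C_total=6.00, V=2.50; Q3=12.50, Q4=2.50; dissipated=93.750
Op 2: CLOSE 3-5: Q_total=16.50, C_total=6.00, V=2.75; Q3=13.75, Q5=2.75; dissipated=0.938
Op 3: CLOSE 4-5: Q_total=5.25, C_total=2.00, V=2.62; Q4=2.62, Q5=2.62; dissipated=0.016
Op 4: CLOSE 5-4: Q_total=5.25, C_total=2.00, V=2.62; Q5=2.62, Q4=2.62; dissipated=0.000
Op 5: CLOSE 1-4: Q_total=13.62, C_total=4.00, V=3.41; Q1=10.22, Q4=3.41; dissipated=0.407
Total dissipated: 95.110 μJ

Answer: 95.11 μJ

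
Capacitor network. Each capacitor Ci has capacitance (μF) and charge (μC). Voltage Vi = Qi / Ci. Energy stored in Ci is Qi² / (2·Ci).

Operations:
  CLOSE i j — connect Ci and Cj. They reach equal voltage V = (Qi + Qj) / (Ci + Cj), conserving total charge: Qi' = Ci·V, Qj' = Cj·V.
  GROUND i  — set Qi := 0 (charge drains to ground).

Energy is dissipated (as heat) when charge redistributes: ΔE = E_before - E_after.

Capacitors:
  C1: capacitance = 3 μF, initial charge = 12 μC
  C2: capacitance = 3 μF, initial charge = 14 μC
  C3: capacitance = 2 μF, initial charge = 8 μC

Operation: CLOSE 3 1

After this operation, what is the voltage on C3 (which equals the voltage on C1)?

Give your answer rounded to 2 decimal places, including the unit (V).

Initial: C1(3μF, Q=12μC, V=4.00V), C2(3μF, Q=14μC, V=4.67V), C3(2μF, Q=8μC, V=4.00V)
Op 1: CLOSE 3-1: Q_total=20.00, C_total=5.00, V=4.00; Q3=8.00, Q1=12.00; dissipated=0.000

Answer: 4.00 V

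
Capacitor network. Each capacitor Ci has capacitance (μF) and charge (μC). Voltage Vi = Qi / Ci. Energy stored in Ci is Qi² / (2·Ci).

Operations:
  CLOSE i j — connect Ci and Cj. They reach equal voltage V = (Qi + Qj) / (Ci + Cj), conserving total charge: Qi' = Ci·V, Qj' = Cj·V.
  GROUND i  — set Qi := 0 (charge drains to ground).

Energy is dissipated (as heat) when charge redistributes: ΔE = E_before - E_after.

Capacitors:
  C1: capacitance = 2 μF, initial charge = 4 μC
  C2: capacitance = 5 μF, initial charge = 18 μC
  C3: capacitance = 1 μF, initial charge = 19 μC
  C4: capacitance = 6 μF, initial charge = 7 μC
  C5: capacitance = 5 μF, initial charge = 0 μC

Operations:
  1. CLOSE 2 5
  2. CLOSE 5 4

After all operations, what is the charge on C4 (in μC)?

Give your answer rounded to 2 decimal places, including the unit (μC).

Initial: C1(2μF, Q=4μC, V=2.00V), C2(5μF, Q=18μC, V=3.60V), C3(1μF, Q=19μC, V=19.00V), C4(6μF, Q=7μC, V=1.17V), C5(5μF, Q=0μC, V=0.00V)
Op 1: CLOSE 2-5: Q_total=18.00, C_total=10.00, V=1.80; Q2=9.00, Q5=9.00; dissipated=16.200
Op 2: CLOSE 5-4: Q_total=16.00, C_total=11.00, V=1.45; Q5=7.27, Q4=8.73; dissipated=0.547
Final charges: Q1=4.00, Q2=9.00, Q3=19.00, Q4=8.73, Q5=7.27

Answer: 8.73 μC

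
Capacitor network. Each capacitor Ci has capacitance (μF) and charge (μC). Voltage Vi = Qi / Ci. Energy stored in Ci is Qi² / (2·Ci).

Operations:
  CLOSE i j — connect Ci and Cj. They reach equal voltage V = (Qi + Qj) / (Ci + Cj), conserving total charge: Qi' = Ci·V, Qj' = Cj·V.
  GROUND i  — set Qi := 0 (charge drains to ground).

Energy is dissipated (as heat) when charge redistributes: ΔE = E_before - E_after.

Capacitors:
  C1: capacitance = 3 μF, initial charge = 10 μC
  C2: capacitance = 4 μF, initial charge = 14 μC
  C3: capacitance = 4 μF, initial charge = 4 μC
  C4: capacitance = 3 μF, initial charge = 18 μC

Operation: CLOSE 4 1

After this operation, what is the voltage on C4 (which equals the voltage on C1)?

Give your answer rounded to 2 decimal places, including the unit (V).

Answer: 4.67 V

Derivation:
Initial: C1(3μF, Q=10μC, V=3.33V), C2(4μF, Q=14μC, V=3.50V), C3(4μF, Q=4μC, V=1.00V), C4(3μF, Q=18μC, V=6.00V)
Op 1: CLOSE 4-1: Q_total=28.00, C_total=6.00, V=4.67; Q4=14.00, Q1=14.00; dissipated=5.333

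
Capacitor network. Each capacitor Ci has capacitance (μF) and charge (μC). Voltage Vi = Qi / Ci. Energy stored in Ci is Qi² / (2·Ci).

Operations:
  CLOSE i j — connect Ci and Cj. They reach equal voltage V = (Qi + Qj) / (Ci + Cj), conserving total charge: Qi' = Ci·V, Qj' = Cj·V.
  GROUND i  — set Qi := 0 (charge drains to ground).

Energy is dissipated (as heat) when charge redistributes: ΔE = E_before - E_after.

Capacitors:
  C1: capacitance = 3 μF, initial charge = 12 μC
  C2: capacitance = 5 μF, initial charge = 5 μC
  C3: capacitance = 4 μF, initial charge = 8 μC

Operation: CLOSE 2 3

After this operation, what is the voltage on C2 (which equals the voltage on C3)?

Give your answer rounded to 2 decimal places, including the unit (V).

Answer: 1.44 V

Derivation:
Initial: C1(3μF, Q=12μC, V=4.00V), C2(5μF, Q=5μC, V=1.00V), C3(4μF, Q=8μC, V=2.00V)
Op 1: CLOSE 2-3: Q_total=13.00, C_total=9.00, V=1.44; Q2=7.22, Q3=5.78; dissipated=1.111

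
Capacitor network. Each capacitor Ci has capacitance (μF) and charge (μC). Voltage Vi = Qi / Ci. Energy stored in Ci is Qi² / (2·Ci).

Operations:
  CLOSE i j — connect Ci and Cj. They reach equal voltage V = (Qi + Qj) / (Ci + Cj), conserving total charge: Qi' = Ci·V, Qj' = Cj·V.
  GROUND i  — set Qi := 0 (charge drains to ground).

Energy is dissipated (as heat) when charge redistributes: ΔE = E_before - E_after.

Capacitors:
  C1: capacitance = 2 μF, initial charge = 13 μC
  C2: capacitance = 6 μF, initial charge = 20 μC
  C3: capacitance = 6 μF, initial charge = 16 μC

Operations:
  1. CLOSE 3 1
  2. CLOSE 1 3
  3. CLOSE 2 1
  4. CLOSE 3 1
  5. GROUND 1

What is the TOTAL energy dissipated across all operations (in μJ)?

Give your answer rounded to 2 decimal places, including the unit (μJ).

Initial: C1(2μF, Q=13μC, V=6.50V), C2(6μF, Q=20μC, V=3.33V), C3(6μF, Q=16μC, V=2.67V)
Op 1: CLOSE 3-1: Q_total=29.00, C_total=8.00, V=3.62; Q3=21.75, Q1=7.25; dissipated=11.021
Op 2: CLOSE 1-3: Q_total=29.00, C_total=8.00, V=3.62; Q1=7.25, Q3=21.75; dissipated=0.000
Op 3: CLOSE 2-1: Q_total=27.25, C_total=8.00, V=3.41; Q2=20.44, Q1=6.81; dissipated=0.064
Op 4: CLOSE 3-1: Q_total=28.56, C_total=8.00, V=3.57; Q3=21.42, Q1=7.14; dissipated=0.036
Op 5: GROUND 1: Q1=0; energy lost=12.747
Total dissipated: 23.868 μJ

Answer: 23.87 μJ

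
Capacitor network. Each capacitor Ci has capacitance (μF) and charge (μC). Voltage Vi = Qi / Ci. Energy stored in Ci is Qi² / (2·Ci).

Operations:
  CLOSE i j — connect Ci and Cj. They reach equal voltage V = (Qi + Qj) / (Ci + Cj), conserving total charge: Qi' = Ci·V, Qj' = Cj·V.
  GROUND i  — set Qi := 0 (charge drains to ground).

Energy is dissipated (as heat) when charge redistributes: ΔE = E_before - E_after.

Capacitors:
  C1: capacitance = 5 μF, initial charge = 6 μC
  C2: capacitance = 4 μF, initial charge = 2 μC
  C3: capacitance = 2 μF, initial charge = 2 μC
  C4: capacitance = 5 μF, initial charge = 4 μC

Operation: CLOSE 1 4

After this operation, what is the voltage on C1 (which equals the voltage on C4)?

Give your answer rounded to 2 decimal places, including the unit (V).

Initial: C1(5μF, Q=6μC, V=1.20V), C2(4μF, Q=2μC, V=0.50V), C3(2μF, Q=2μC, V=1.00V), C4(5μF, Q=4μC, V=0.80V)
Op 1: CLOSE 1-4: Q_total=10.00, C_total=10.00, V=1.00; Q1=5.00, Q4=5.00; dissipated=0.200

Answer: 1.00 V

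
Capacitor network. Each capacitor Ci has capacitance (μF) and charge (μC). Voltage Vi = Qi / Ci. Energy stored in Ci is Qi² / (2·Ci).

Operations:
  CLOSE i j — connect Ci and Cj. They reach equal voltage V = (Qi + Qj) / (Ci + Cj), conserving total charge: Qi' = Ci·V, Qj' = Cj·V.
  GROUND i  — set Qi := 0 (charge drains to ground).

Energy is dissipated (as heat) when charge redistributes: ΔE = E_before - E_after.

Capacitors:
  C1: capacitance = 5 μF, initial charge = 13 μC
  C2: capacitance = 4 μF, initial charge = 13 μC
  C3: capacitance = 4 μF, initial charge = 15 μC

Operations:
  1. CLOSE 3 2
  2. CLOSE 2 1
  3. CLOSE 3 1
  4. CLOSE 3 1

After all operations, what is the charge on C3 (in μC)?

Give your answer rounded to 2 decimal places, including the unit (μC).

Initial: C1(5μF, Q=13μC, V=2.60V), C2(4μF, Q=13μC, V=3.25V), C3(4μF, Q=15μC, V=3.75V)
Op 1: CLOSE 3-2: Q_total=28.00, C_total=8.00, V=3.50; Q3=14.00, Q2=14.00; dissipated=0.250
Op 2: CLOSE 2-1: Q_total=27.00, C_total=9.00, V=3.00; Q2=12.00, Q1=15.00; dissipated=0.900
Op 3: CLOSE 3-1: Q_total=29.00, C_total=9.00, V=3.22; Q3=12.89, Q1=16.11; dissipated=0.278
Op 4: CLOSE 3-1: Q_total=29.00, C_total=9.00, V=3.22; Q3=12.89, Q1=16.11; dissipated=0.000
Final charges: Q1=16.11, Q2=12.00, Q3=12.89

Answer: 12.89 μC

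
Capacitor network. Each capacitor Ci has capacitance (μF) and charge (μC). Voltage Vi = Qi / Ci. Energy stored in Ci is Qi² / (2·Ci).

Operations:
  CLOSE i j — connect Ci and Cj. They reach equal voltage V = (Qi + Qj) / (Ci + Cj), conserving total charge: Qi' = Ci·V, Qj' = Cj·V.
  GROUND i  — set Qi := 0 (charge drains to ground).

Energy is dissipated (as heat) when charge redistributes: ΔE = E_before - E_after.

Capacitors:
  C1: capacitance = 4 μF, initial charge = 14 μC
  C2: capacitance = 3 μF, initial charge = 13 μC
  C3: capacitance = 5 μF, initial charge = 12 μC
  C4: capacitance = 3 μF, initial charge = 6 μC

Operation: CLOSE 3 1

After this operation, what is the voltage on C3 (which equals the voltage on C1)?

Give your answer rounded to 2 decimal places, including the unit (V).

Answer: 2.89 V

Derivation:
Initial: C1(4μF, Q=14μC, V=3.50V), C2(3μF, Q=13μC, V=4.33V), C3(5μF, Q=12μC, V=2.40V), C4(3μF, Q=6μC, V=2.00V)
Op 1: CLOSE 3-1: Q_total=26.00, C_total=9.00, V=2.89; Q3=14.44, Q1=11.56; dissipated=1.344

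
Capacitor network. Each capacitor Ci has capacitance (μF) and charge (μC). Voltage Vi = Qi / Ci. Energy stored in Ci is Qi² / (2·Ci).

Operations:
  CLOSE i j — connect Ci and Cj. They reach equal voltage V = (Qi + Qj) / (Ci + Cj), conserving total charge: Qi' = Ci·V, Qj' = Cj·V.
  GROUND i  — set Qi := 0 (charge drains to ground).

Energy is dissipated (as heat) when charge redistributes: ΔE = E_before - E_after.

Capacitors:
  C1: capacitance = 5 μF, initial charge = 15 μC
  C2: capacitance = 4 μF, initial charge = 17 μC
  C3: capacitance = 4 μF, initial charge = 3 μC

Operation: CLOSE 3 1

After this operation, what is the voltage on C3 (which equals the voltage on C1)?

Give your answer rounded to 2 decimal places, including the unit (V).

Answer: 2.00 V

Derivation:
Initial: C1(5μF, Q=15μC, V=3.00V), C2(4μF, Q=17μC, V=4.25V), C3(4μF, Q=3μC, V=0.75V)
Op 1: CLOSE 3-1: Q_total=18.00, C_total=9.00, V=2.00; Q3=8.00, Q1=10.00; dissipated=5.625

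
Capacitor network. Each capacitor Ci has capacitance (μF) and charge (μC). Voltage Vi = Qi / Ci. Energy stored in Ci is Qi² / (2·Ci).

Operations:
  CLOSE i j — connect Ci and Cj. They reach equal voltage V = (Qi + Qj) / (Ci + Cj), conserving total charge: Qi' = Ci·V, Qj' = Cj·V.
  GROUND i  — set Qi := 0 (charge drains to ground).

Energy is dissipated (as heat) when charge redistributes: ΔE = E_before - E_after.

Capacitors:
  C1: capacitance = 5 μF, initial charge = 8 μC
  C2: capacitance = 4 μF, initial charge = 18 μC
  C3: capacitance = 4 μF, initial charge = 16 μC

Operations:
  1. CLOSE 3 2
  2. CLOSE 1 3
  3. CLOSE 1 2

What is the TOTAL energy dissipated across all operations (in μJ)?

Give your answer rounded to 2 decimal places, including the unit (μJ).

Answer: 10.46 μJ

Derivation:
Initial: C1(5μF, Q=8μC, V=1.60V), C2(4μF, Q=18μC, V=4.50V), C3(4μF, Q=16μC, V=4.00V)
Op 1: CLOSE 3-2: Q_total=34.00, C_total=8.00, V=4.25; Q3=17.00, Q2=17.00; dissipated=0.250
Op 2: CLOSE 1-3: Q_total=25.00, C_total=9.00, V=2.78; Q1=13.89, Q3=11.11; dissipated=7.803
Op 3: CLOSE 1-2: Q_total=30.89, C_total=9.00, V=3.43; Q1=17.16, Q2=13.73; dissipated=2.408
Total dissipated: 10.461 μJ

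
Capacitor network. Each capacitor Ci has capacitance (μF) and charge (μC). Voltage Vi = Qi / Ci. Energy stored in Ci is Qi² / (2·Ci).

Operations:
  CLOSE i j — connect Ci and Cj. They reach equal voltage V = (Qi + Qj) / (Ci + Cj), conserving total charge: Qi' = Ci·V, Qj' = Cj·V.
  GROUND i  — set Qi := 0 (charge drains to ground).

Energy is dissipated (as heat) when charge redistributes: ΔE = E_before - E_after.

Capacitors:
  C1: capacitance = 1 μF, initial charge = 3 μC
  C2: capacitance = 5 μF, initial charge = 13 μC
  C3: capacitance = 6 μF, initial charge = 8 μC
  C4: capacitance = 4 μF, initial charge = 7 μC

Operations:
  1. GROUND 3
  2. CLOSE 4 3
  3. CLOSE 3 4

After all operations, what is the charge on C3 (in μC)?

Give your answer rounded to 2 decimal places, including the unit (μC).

Answer: 4.20 μC

Derivation:
Initial: C1(1μF, Q=3μC, V=3.00V), C2(5μF, Q=13μC, V=2.60V), C3(6μF, Q=8μC, V=1.33V), C4(4μF, Q=7μC, V=1.75V)
Op 1: GROUND 3: Q3=0; energy lost=5.333
Op 2: CLOSE 4-3: Q_total=7.00, C_total=10.00, V=0.70; Q4=2.80, Q3=4.20; dissipated=3.675
Op 3: CLOSE 3-4: Q_total=7.00, C_total=10.00, V=0.70; Q3=4.20, Q4=2.80; dissipated=0.000
Final charges: Q1=3.00, Q2=13.00, Q3=4.20, Q4=2.80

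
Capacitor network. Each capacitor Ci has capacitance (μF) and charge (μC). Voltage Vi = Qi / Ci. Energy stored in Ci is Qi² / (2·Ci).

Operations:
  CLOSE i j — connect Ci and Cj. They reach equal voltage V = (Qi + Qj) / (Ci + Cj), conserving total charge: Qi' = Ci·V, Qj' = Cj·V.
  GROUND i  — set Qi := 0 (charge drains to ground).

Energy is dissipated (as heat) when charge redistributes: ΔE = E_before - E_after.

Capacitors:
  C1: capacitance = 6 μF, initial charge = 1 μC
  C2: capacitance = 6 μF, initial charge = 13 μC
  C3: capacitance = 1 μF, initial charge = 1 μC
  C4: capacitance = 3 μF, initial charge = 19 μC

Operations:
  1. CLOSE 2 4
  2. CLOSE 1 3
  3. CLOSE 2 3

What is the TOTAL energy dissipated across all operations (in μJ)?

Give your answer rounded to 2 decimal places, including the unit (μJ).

Initial: C1(6μF, Q=1μC, V=0.17V), C2(6μF, Q=13μC, V=2.17V), C3(1μF, Q=1μC, V=1.00V), C4(3μF, Q=19μC, V=6.33V)
Op 1: CLOSE 2-4: Q_total=32.00, C_total=9.00, V=3.56; Q2=21.33, Q4=10.67; dissipated=17.361
Op 2: CLOSE 1-3: Q_total=2.00, C_total=7.00, V=0.29; Q1=1.71, Q3=0.29; dissipated=0.298
Op 3: CLOSE 2-3: Q_total=21.62, C_total=7.00, V=3.09; Q2=18.53, Q3=3.09; dissipated=4.582
Total dissipated: 22.241 μJ

Answer: 22.24 μJ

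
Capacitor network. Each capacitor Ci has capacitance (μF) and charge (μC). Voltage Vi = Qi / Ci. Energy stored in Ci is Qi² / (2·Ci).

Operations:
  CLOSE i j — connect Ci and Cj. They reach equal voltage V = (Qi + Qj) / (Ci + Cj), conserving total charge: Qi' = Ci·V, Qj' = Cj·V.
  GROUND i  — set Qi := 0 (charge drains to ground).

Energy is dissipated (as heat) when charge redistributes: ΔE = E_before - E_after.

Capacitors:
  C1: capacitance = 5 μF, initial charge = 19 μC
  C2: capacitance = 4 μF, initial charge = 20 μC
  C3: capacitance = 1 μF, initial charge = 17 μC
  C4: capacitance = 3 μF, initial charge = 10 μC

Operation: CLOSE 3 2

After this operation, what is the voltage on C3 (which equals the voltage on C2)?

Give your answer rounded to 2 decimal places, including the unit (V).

Initial: C1(5μF, Q=19μC, V=3.80V), C2(4μF, Q=20μC, V=5.00V), C3(1μF, Q=17μC, V=17.00V), C4(3μF, Q=10μC, V=3.33V)
Op 1: CLOSE 3-2: Q_total=37.00, C_total=5.00, V=7.40; Q3=7.40, Q2=29.60; dissipated=57.600

Answer: 7.40 V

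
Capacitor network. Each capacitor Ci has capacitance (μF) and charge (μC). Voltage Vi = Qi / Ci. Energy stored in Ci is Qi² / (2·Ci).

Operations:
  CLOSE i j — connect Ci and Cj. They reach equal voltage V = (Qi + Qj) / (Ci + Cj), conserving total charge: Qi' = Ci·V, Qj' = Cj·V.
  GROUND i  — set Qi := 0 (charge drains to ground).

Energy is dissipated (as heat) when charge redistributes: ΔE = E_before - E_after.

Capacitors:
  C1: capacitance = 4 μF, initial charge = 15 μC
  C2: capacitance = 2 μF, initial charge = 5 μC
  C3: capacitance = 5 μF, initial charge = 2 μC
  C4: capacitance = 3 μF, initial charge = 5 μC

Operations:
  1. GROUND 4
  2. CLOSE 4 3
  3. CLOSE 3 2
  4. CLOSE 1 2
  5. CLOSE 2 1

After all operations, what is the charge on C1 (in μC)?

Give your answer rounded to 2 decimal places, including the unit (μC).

Initial: C1(4μF, Q=15μC, V=3.75V), C2(2μF, Q=5μC, V=2.50V), C3(5μF, Q=2μC, V=0.40V), C4(3μF, Q=5μC, V=1.67V)
Op 1: GROUND 4: Q4=0; energy lost=4.167
Op 2: CLOSE 4-3: Q_total=2.00, C_total=8.00, V=0.25; Q4=0.75, Q3=1.25; dissipated=0.150
Op 3: CLOSE 3-2: Q_total=6.25, C_total=7.00, V=0.89; Q3=4.46, Q2=1.79; dissipated=3.616
Op 4: CLOSE 1-2: Q_total=16.79, C_total=6.00, V=2.80; Q1=11.19, Q2=5.60; dissipated=5.442
Op 5: CLOSE 2-1: Q_total=16.79, C_total=6.00, V=2.80; Q2=5.60, Q1=11.19; dissipated=0.000
Final charges: Q1=11.19, Q2=5.60, Q3=4.46, Q4=0.75

Answer: 11.19 μC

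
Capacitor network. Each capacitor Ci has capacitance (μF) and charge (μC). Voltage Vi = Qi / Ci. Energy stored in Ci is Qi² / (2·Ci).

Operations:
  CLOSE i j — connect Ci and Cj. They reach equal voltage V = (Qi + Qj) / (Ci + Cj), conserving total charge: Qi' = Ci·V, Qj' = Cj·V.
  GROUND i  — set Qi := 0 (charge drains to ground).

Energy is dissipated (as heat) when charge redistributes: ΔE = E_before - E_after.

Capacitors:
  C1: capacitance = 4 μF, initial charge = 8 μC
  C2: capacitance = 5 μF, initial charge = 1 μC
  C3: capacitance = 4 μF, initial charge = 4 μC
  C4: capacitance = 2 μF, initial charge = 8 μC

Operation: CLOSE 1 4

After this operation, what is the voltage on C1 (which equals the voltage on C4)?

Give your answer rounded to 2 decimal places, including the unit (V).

Initial: C1(4μF, Q=8μC, V=2.00V), C2(5μF, Q=1μC, V=0.20V), C3(4μF, Q=4μC, V=1.00V), C4(2μF, Q=8μC, V=4.00V)
Op 1: CLOSE 1-4: Q_total=16.00, C_total=6.00, V=2.67; Q1=10.67, Q4=5.33; dissipated=2.667

Answer: 2.67 V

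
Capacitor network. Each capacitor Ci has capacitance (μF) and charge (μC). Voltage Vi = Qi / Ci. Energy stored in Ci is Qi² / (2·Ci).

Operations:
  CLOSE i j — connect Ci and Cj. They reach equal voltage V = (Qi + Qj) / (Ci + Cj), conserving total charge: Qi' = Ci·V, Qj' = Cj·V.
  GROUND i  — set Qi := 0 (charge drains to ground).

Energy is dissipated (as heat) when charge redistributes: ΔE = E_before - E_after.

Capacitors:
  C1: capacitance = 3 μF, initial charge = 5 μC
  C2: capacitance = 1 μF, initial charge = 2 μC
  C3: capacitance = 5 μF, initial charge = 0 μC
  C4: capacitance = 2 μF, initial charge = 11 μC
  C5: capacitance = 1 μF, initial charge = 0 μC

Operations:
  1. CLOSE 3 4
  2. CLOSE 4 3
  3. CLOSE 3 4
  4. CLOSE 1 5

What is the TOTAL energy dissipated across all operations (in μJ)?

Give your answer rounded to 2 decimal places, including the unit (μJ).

Answer: 22.65 μJ

Derivation:
Initial: C1(3μF, Q=5μC, V=1.67V), C2(1μF, Q=2μC, V=2.00V), C3(5μF, Q=0μC, V=0.00V), C4(2μF, Q=11μC, V=5.50V), C5(1μF, Q=0μC, V=0.00V)
Op 1: CLOSE 3-4: Q_total=11.00, C_total=7.00, V=1.57; Q3=7.86, Q4=3.14; dissipated=21.607
Op 2: CLOSE 4-3: Q_total=11.00, C_total=7.00, V=1.57; Q4=3.14, Q3=7.86; dissipated=0.000
Op 3: CLOSE 3-4: Q_total=11.00, C_total=7.00, V=1.57; Q3=7.86, Q4=3.14; dissipated=0.000
Op 4: CLOSE 1-5: Q_total=5.00, C_total=4.00, V=1.25; Q1=3.75, Q5=1.25; dissipated=1.042
Total dissipated: 22.649 μJ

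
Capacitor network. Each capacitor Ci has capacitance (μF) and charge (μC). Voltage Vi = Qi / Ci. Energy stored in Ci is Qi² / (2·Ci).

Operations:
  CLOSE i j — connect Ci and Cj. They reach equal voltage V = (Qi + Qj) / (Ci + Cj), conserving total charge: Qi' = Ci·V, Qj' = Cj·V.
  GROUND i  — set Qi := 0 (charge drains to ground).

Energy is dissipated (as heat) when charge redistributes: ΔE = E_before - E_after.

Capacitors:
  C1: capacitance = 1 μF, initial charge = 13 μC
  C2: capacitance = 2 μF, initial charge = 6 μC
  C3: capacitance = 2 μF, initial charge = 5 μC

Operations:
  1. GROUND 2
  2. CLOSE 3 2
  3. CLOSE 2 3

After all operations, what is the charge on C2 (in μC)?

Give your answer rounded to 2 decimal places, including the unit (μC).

Answer: 2.50 μC

Derivation:
Initial: C1(1μF, Q=13μC, V=13.00V), C2(2μF, Q=6μC, V=3.00V), C3(2μF, Q=5μC, V=2.50V)
Op 1: GROUND 2: Q2=0; energy lost=9.000
Op 2: CLOSE 3-2: Q_total=5.00, C_total=4.00, V=1.25; Q3=2.50, Q2=2.50; dissipated=3.125
Op 3: CLOSE 2-3: Q_total=5.00, C_total=4.00, V=1.25; Q2=2.50, Q3=2.50; dissipated=0.000
Final charges: Q1=13.00, Q2=2.50, Q3=2.50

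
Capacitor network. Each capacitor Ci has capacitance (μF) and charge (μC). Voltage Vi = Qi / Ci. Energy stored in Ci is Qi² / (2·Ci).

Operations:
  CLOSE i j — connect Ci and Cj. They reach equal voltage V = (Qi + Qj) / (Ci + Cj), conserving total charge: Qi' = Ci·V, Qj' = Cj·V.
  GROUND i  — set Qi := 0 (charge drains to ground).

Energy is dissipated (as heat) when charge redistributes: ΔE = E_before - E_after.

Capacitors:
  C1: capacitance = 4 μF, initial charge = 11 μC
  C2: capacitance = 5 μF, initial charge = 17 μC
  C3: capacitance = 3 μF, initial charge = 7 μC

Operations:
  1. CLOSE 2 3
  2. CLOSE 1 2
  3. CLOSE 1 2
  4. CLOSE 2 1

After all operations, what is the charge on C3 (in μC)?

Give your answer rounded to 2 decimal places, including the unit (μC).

Initial: C1(4μF, Q=11μC, V=2.75V), C2(5μF, Q=17μC, V=3.40V), C3(3μF, Q=7μC, V=2.33V)
Op 1: CLOSE 2-3: Q_total=24.00, C_total=8.00, V=3.00; Q2=15.00, Q3=9.00; dissipated=1.067
Op 2: CLOSE 1-2: Q_total=26.00, C_total=9.00, V=2.89; Q1=11.56, Q2=14.44; dissipated=0.069
Op 3: CLOSE 1-2: Q_total=26.00, C_total=9.00, V=2.89; Q1=11.56, Q2=14.44; dissipated=0.000
Op 4: CLOSE 2-1: Q_total=26.00, C_total=9.00, V=2.89; Q2=14.44, Q1=11.56; dissipated=0.000
Final charges: Q1=11.56, Q2=14.44, Q3=9.00

Answer: 9.00 μC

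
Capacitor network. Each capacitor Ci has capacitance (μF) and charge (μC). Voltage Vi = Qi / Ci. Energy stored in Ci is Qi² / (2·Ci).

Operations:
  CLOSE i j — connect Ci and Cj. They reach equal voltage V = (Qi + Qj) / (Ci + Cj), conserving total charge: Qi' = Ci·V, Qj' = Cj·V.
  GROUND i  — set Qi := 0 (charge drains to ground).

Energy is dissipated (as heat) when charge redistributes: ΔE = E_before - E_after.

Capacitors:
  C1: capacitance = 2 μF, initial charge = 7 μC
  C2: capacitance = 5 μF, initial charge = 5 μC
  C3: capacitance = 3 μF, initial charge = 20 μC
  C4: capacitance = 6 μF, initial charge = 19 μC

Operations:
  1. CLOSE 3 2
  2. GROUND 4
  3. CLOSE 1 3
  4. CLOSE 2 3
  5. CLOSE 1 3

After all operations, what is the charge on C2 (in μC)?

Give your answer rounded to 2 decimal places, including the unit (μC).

Answer: 15.91 μC

Derivation:
Initial: C1(2μF, Q=7μC, V=3.50V), C2(5μF, Q=5μC, V=1.00V), C3(3μF, Q=20μC, V=6.67V), C4(6μF, Q=19μC, V=3.17V)
Op 1: CLOSE 3-2: Q_total=25.00, C_total=8.00, V=3.12; Q3=9.38, Q2=15.62; dissipated=30.104
Op 2: GROUND 4: Q4=0; energy lost=30.083
Op 3: CLOSE 1-3: Q_total=16.38, C_total=5.00, V=3.27; Q1=6.55, Q3=9.82; dissipated=0.084
Op 4: CLOSE 2-3: Q_total=25.45, C_total=8.00, V=3.18; Q2=15.91, Q3=9.54; dissipated=0.021
Op 5: CLOSE 1-3: Q_total=16.09, C_total=5.00, V=3.22; Q1=6.44, Q3=9.66; dissipated=0.005
Final charges: Q1=6.44, Q2=15.91, Q3=9.66, Q4=0.00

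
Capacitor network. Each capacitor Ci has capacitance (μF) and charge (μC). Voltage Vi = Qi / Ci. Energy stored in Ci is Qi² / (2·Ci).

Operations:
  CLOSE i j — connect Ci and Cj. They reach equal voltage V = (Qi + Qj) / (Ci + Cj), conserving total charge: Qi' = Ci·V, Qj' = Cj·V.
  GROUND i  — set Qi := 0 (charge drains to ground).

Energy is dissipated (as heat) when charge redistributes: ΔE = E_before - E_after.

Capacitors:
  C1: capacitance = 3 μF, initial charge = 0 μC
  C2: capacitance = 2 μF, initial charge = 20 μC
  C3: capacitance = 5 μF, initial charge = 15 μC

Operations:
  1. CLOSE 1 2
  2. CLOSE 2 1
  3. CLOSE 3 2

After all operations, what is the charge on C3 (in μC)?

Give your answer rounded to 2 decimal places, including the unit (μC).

Initial: C1(3μF, Q=0μC, V=0.00V), C2(2μF, Q=20μC, V=10.00V), C3(5μF, Q=15μC, V=3.00V)
Op 1: CLOSE 1-2: Q_total=20.00, C_total=5.00, V=4.00; Q1=12.00, Q2=8.00; dissipated=60.000
Op 2: CLOSE 2-1: Q_total=20.00, C_total=5.00, V=4.00; Q2=8.00, Q1=12.00; dissipated=0.000
Op 3: CLOSE 3-2: Q_total=23.00, C_total=7.00, V=3.29; Q3=16.43, Q2=6.57; dissipated=0.714
Final charges: Q1=12.00, Q2=6.57, Q3=16.43

Answer: 16.43 μC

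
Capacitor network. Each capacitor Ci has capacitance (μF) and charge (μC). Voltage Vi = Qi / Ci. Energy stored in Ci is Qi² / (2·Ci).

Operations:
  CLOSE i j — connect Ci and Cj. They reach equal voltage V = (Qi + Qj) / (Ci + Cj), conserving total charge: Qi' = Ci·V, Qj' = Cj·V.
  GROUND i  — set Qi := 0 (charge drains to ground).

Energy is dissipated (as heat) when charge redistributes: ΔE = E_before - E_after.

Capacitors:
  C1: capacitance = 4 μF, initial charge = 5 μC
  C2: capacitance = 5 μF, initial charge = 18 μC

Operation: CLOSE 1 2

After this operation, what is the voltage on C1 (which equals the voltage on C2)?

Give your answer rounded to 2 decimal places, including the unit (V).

Initial: C1(4μF, Q=5μC, V=1.25V), C2(5μF, Q=18μC, V=3.60V)
Op 1: CLOSE 1-2: Q_total=23.00, C_total=9.00, V=2.56; Q1=10.22, Q2=12.78; dissipated=6.136

Answer: 2.56 V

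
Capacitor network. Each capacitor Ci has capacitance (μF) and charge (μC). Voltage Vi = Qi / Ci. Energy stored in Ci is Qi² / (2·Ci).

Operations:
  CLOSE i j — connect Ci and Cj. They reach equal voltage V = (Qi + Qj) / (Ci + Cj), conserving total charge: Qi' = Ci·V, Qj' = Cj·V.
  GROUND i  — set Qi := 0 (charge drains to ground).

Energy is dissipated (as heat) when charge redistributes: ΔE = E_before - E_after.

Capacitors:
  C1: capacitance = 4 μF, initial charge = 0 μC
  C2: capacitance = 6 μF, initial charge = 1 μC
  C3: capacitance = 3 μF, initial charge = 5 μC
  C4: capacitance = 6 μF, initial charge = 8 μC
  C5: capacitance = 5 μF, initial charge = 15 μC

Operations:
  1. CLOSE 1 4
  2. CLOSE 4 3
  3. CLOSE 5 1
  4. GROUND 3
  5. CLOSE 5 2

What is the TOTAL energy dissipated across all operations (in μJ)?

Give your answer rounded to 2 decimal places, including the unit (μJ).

Initial: C1(4μF, Q=0μC, V=0.00V), C2(6μF, Q=1μC, V=0.17V), C3(3μF, Q=5μC, V=1.67V), C4(6μF, Q=8μC, V=1.33V), C5(5μF, Q=15μC, V=3.00V)
Op 1: CLOSE 1-4: Q_total=8.00, C_total=10.00, V=0.80; Q1=3.20, Q4=4.80; dissipated=2.133
Op 2: CLOSE 4-3: Q_total=9.80, C_total=9.00, V=1.09; Q4=6.53, Q3=3.27; dissipated=0.751
Op 3: CLOSE 5-1: Q_total=18.20, C_total=9.00, V=2.02; Q5=10.11, Q1=8.09; dissipated=5.378
Op 4: GROUND 3: Q3=0; energy lost=1.779
Op 5: CLOSE 5-2: Q_total=11.11, C_total=11.00, V=1.01; Q5=5.05, Q2=6.06; dissipated=4.695
Total dissipated: 14.736 μJ

Answer: 14.74 μJ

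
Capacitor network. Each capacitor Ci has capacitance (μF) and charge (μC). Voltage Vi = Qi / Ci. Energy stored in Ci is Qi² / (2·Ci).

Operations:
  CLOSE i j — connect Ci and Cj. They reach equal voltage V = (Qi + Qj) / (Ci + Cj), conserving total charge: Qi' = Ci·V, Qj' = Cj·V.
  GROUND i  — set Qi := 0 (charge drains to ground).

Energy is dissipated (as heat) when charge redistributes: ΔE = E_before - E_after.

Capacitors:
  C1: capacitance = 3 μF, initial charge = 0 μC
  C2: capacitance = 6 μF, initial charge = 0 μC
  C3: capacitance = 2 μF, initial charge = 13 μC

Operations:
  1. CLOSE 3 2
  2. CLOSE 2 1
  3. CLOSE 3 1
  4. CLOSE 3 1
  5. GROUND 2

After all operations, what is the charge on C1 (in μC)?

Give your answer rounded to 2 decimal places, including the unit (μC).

Answer: 3.90 μC

Derivation:
Initial: C1(3μF, Q=0μC, V=0.00V), C2(6μF, Q=0μC, V=0.00V), C3(2μF, Q=13μC, V=6.50V)
Op 1: CLOSE 3-2: Q_total=13.00, C_total=8.00, V=1.62; Q3=3.25, Q2=9.75; dissipated=31.688
Op 2: CLOSE 2-1: Q_total=9.75, C_total=9.00, V=1.08; Q2=6.50, Q1=3.25; dissipated=2.641
Op 3: CLOSE 3-1: Q_total=6.50, C_total=5.00, V=1.30; Q3=2.60, Q1=3.90; dissipated=0.176
Op 4: CLOSE 3-1: Q_total=6.50, C_total=5.00, V=1.30; Q3=2.60, Q1=3.90; dissipated=0.000
Op 5: GROUND 2: Q2=0; energy lost=3.521
Final charges: Q1=3.90, Q2=0.00, Q3=2.60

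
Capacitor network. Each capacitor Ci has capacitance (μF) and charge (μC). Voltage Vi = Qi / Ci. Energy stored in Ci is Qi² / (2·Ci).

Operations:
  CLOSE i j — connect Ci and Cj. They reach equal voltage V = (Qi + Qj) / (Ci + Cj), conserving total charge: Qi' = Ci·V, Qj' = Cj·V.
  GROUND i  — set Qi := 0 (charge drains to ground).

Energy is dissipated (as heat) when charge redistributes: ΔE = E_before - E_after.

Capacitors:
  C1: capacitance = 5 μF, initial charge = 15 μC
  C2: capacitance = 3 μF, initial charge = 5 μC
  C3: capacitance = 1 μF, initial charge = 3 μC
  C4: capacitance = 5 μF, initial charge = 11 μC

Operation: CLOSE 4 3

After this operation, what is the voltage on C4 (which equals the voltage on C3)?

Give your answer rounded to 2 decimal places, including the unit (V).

Answer: 2.33 V

Derivation:
Initial: C1(5μF, Q=15μC, V=3.00V), C2(3μF, Q=5μC, V=1.67V), C3(1μF, Q=3μC, V=3.00V), C4(5μF, Q=11μC, V=2.20V)
Op 1: CLOSE 4-3: Q_total=14.00, C_total=6.00, V=2.33; Q4=11.67, Q3=2.33; dissipated=0.267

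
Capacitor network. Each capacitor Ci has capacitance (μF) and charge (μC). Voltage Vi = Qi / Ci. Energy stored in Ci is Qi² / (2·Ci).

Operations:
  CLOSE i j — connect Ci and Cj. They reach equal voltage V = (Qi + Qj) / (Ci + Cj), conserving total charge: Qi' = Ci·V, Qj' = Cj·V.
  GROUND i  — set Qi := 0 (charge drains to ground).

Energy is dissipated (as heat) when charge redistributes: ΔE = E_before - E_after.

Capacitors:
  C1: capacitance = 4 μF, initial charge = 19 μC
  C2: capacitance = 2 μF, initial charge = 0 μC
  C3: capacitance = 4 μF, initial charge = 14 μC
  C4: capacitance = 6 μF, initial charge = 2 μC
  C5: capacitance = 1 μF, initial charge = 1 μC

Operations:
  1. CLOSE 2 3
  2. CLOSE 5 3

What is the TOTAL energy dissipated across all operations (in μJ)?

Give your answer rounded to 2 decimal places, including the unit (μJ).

Initial: C1(4μF, Q=19μC, V=4.75V), C2(2μF, Q=0μC, V=0.00V), C3(4μF, Q=14μC, V=3.50V), C4(6μF, Q=2μC, V=0.33V), C5(1μF, Q=1μC, V=1.00V)
Op 1: CLOSE 2-3: Q_total=14.00, C_total=6.00, V=2.33; Q2=4.67, Q3=9.33; dissipated=8.167
Op 2: CLOSE 5-3: Q_total=10.33, C_total=5.00, V=2.07; Q5=2.07, Q3=8.27; dissipated=0.711
Total dissipated: 8.878 μJ

Answer: 8.88 μJ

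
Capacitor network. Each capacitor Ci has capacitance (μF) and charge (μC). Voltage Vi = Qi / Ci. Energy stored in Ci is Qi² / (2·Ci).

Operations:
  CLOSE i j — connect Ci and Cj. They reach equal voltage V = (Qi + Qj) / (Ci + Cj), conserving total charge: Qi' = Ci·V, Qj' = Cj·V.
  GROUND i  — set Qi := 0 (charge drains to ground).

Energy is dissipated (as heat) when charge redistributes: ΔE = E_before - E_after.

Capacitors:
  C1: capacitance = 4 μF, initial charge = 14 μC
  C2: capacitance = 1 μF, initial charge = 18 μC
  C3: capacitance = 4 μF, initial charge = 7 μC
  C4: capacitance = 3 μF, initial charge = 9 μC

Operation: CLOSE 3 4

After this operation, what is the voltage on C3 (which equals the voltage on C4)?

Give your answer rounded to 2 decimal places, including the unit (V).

Initial: C1(4μF, Q=14μC, V=3.50V), C2(1μF, Q=18μC, V=18.00V), C3(4μF, Q=7μC, V=1.75V), C4(3μF, Q=9μC, V=3.00V)
Op 1: CLOSE 3-4: Q_total=16.00, C_total=7.00, V=2.29; Q3=9.14, Q4=6.86; dissipated=1.339

Answer: 2.29 V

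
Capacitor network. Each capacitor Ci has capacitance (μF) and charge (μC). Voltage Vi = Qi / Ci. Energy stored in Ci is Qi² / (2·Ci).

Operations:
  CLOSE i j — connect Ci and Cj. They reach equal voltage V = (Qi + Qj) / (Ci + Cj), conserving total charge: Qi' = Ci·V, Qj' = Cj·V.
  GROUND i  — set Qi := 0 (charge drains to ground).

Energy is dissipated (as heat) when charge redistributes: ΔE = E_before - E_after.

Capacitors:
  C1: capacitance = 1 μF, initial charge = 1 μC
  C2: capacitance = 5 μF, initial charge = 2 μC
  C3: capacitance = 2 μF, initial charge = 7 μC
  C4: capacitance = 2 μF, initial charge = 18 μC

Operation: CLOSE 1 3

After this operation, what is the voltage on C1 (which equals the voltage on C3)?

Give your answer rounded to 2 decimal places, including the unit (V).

Initial: C1(1μF, Q=1μC, V=1.00V), C2(5μF, Q=2μC, V=0.40V), C3(2μF, Q=7μC, V=3.50V), C4(2μF, Q=18μC, V=9.00V)
Op 1: CLOSE 1-3: Q_total=8.00, C_total=3.00, V=2.67; Q1=2.67, Q3=5.33; dissipated=2.083

Answer: 2.67 V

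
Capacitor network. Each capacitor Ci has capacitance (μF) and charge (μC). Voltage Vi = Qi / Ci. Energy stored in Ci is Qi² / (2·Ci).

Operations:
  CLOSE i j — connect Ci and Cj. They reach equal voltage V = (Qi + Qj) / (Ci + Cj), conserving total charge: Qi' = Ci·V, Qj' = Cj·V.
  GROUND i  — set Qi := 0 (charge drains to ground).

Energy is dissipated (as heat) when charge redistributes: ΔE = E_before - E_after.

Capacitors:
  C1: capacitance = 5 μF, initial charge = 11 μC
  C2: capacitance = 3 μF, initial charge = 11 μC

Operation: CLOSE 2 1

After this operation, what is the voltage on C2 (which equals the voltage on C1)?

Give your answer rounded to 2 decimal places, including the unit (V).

Answer: 2.75 V

Derivation:
Initial: C1(5μF, Q=11μC, V=2.20V), C2(3μF, Q=11μC, V=3.67V)
Op 1: CLOSE 2-1: Q_total=22.00, C_total=8.00, V=2.75; Q2=8.25, Q1=13.75; dissipated=2.017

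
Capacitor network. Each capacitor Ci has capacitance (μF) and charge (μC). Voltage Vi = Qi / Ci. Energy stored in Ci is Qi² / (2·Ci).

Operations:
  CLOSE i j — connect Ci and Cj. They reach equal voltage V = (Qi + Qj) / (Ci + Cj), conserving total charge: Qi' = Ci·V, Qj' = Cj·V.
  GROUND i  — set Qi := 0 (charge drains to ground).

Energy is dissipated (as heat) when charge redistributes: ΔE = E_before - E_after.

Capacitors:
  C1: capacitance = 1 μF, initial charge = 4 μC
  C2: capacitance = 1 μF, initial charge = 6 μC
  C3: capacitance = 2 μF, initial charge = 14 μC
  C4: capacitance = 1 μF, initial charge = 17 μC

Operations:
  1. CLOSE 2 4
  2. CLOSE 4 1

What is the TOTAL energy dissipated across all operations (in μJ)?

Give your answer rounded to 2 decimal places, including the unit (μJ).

Answer: 44.31 μJ

Derivation:
Initial: C1(1μF, Q=4μC, V=4.00V), C2(1μF, Q=6μC, V=6.00V), C3(2μF, Q=14μC, V=7.00V), C4(1μF, Q=17μC, V=17.00V)
Op 1: CLOSE 2-4: Q_total=23.00, C_total=2.00, V=11.50; Q2=11.50, Q4=11.50; dissipated=30.250
Op 2: CLOSE 4-1: Q_total=15.50, C_total=2.00, V=7.75; Q4=7.75, Q1=7.75; dissipated=14.062
Total dissipated: 44.312 μJ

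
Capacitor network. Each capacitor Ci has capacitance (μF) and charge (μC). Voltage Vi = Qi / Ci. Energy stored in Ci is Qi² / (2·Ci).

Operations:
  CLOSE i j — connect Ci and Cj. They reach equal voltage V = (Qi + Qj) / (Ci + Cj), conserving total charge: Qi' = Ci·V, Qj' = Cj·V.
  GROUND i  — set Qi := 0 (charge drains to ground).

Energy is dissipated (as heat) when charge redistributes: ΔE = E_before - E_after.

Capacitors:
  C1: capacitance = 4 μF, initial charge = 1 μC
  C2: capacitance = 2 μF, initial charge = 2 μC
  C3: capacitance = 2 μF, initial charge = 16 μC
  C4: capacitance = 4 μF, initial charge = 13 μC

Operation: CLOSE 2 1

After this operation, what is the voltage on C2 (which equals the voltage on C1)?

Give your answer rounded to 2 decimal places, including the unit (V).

Initial: C1(4μF, Q=1μC, V=0.25V), C2(2μF, Q=2μC, V=1.00V), C3(2μF, Q=16μC, V=8.00V), C4(4μF, Q=13μC, V=3.25V)
Op 1: CLOSE 2-1: Q_total=3.00, C_total=6.00, V=0.50; Q2=1.00, Q1=2.00; dissipated=0.375

Answer: 0.50 V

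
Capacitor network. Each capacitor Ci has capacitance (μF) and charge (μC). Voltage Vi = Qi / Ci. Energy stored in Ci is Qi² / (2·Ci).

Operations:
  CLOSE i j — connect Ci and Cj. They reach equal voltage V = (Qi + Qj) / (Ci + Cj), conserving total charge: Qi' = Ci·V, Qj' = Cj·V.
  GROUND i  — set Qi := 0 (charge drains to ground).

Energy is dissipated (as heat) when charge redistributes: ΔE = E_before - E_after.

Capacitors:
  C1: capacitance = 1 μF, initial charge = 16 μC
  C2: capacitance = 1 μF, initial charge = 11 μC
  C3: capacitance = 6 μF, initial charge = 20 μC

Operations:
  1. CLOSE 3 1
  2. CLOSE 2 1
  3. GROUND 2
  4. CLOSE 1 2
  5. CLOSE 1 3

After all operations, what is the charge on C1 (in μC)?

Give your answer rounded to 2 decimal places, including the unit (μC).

Initial: C1(1μF, Q=16μC, V=16.00V), C2(1μF, Q=11μC, V=11.00V), C3(6μF, Q=20μC, V=3.33V)
Op 1: CLOSE 3-1: Q_total=36.00, C_total=7.00, V=5.14; Q3=30.86, Q1=5.14; dissipated=68.762
Op 2: CLOSE 2-1: Q_total=16.14, C_total=2.00, V=8.07; Q2=8.07, Q1=8.07; dissipated=8.577
Op 3: GROUND 2: Q2=0; energy lost=32.574
Op 4: CLOSE 1-2: Q_total=8.07, C_total=2.00, V=4.04; Q1=4.04, Q2=4.04; dissipated=16.287
Op 5: CLOSE 1-3: Q_total=34.89, C_total=7.00, V=4.98; Q1=4.98, Q3=29.91; dissipated=0.525
Final charges: Q1=4.98, Q2=4.04, Q3=29.91

Answer: 4.98 μC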